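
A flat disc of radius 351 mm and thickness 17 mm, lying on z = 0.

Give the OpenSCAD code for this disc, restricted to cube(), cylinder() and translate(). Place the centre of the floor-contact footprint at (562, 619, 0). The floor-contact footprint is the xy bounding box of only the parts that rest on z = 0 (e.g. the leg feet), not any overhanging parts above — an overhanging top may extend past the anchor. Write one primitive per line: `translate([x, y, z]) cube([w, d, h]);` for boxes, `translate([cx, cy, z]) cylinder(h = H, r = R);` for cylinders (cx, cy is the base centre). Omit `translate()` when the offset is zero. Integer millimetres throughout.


translate([562, 619, 0]) cylinder(h = 17, r = 351);


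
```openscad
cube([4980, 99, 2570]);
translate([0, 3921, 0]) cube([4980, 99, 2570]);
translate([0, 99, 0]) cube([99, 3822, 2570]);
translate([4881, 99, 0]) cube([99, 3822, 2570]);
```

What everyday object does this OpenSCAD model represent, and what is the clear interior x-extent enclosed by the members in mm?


A house (or room) frame. The interior width is 4782 mm.

Four 2570 mm walls enclosing a rectangle with no floor or roof — a room or house frame. Outside width is 4980 mm and wall thickness is 99 mm, so the interior width is 4980 − 2 × 99 = 4782 mm.


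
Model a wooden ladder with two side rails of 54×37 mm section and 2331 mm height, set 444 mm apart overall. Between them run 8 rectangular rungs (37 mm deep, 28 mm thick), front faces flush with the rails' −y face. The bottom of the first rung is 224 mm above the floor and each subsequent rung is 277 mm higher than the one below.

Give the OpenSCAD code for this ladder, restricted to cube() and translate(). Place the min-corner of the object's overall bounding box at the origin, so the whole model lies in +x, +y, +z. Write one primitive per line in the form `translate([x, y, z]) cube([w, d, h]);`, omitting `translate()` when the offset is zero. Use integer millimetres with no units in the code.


// rung span = 444 - 2*54 = 336
// rung[k] z = 224 + k*277
cube([54, 37, 2331]);
translate([390, 0, 0]) cube([54, 37, 2331]);
translate([54, 0, 224]) cube([336, 37, 28]);
translate([54, 0, 501]) cube([336, 37, 28]);
translate([54, 0, 778]) cube([336, 37, 28]);
translate([54, 0, 1055]) cube([336, 37, 28]);
translate([54, 0, 1332]) cube([336, 37, 28]);
translate([54, 0, 1609]) cube([336, 37, 28]);
translate([54, 0, 1886]) cube([336, 37, 28]);
translate([54, 0, 2163]) cube([336, 37, 28]);


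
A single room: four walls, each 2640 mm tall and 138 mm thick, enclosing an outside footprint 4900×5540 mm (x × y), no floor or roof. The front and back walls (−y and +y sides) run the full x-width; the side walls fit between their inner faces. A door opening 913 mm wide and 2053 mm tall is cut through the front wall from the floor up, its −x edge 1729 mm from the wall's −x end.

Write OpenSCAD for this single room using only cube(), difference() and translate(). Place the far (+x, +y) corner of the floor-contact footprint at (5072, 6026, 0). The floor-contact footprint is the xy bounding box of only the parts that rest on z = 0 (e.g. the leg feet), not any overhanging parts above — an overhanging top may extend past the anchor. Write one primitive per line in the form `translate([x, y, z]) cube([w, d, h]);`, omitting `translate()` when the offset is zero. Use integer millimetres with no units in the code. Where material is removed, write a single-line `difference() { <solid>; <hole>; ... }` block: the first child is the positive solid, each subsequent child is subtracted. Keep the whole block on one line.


difference() { translate([172, 486, 0]) cube([4900, 138, 2640]); translate([1901, 486, 0]) cube([913, 138, 2053]); }
translate([172, 5888, 0]) cube([4900, 138, 2640]);
translate([172, 624, 0]) cube([138, 5264, 2640]);
translate([4934, 624, 0]) cube([138, 5264, 2640]);


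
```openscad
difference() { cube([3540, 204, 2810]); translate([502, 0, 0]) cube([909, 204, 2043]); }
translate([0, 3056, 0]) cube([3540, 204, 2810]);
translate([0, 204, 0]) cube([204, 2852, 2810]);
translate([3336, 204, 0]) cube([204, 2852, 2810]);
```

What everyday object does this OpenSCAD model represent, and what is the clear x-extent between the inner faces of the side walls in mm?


A single room. The interior width is 3132 mm.

Four walls enclosing a rectangle with a door in the front wall — a room. Outside width 3540 minus two 204 mm walls gives 3132 mm.


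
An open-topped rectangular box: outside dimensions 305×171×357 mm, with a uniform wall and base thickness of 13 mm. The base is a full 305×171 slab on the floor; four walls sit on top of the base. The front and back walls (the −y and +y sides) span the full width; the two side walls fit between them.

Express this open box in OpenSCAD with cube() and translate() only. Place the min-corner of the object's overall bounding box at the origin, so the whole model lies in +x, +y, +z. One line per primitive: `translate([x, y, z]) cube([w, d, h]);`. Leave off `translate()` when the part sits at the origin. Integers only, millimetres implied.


cube([305, 171, 13]);
translate([0, 0, 13]) cube([305, 13, 344]);
translate([0, 158, 13]) cube([305, 13, 344]);
translate([0, 13, 13]) cube([13, 145, 344]);
translate([292, 13, 13]) cube([13, 145, 344]);


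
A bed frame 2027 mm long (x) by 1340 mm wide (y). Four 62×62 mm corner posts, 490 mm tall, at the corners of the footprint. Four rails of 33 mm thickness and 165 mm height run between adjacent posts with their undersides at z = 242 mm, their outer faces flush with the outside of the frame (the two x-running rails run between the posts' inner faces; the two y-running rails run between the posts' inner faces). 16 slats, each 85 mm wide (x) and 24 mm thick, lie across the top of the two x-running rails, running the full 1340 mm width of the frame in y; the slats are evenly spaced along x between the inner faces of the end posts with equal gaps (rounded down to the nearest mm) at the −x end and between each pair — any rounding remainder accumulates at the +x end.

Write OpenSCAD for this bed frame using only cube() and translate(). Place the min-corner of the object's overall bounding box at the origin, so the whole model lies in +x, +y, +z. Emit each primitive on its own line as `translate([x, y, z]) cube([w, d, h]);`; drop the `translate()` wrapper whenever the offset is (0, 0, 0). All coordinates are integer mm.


cube([62, 62, 490]);
translate([0, 1278, 0]) cube([62, 62, 490]);
translate([1965, 0, 0]) cube([62, 62, 490]);
translate([1965, 1278, 0]) cube([62, 62, 490]);
translate([62, 0, 242]) cube([1903, 33, 165]);
translate([62, 1307, 242]) cube([1903, 33, 165]);
translate([0, 62, 242]) cube([33, 1216, 165]);
translate([1994, 62, 242]) cube([33, 1216, 165]);
translate([93, 0, 407]) cube([85, 1340, 24]);
translate([209, 0, 407]) cube([85, 1340, 24]);
translate([325, 0, 407]) cube([85, 1340, 24]);
translate([441, 0, 407]) cube([85, 1340, 24]);
translate([557, 0, 407]) cube([85, 1340, 24]);
translate([673, 0, 407]) cube([85, 1340, 24]);
translate([789, 0, 407]) cube([85, 1340, 24]);
translate([905, 0, 407]) cube([85, 1340, 24]);
translate([1021, 0, 407]) cube([85, 1340, 24]);
translate([1137, 0, 407]) cube([85, 1340, 24]);
translate([1253, 0, 407]) cube([85, 1340, 24]);
translate([1369, 0, 407]) cube([85, 1340, 24]);
translate([1485, 0, 407]) cube([85, 1340, 24]);
translate([1601, 0, 407]) cube([85, 1340, 24]);
translate([1717, 0, 407]) cube([85, 1340, 24]);
translate([1833, 0, 407]) cube([85, 1340, 24]);


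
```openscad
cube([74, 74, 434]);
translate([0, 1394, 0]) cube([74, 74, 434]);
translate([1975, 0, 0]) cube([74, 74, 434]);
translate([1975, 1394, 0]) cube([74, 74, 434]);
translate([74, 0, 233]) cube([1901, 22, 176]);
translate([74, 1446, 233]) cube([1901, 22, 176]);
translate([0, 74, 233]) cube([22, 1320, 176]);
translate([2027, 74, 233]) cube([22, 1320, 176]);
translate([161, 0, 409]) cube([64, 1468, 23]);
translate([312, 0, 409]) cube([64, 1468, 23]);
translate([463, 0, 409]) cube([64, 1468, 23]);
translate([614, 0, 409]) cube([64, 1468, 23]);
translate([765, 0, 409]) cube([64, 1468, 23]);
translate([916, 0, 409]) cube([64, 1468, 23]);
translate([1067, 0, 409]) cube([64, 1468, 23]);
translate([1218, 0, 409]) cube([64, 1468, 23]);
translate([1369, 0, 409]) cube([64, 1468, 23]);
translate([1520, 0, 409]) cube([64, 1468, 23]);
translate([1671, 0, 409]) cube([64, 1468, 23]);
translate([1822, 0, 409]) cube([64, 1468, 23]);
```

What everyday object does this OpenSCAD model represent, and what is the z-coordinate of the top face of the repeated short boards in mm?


A bed frame. The slat-top height is 432 mm.

Four posts, four rails, and a row of slats — a bed frame. Slats sit on the rails at z = 233 + 176 = 409; with slat thickness 23, the top is 432 mm.


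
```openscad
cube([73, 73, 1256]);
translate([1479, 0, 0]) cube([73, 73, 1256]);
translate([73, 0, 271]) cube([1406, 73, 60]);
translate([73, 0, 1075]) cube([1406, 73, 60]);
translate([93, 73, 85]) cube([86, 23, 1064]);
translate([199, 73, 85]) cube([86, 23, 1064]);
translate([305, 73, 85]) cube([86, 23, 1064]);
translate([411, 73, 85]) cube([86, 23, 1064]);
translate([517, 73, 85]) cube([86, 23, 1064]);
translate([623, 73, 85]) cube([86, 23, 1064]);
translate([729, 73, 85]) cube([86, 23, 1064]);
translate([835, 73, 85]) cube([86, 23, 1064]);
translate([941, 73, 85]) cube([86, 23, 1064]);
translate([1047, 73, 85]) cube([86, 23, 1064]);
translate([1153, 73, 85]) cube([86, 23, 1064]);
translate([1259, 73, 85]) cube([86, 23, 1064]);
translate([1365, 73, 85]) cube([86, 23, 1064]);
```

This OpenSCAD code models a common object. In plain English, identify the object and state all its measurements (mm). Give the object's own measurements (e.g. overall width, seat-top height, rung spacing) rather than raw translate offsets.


A fence section. Two 73×73 mm posts, 1256 mm tall, stand on the floor with a clear span of 1406 mm between their inner faces. Two horizontal rails of 73×60 mm section span the gap between the posts with their undersides at z = 271 mm and z = 1075 mm, flush with the posts' −y face. 13 pickets, each 86 mm wide, 23 mm thick and 1064 mm tall, are fixed to the +y face of the rails with their bottoms at z = 85 mm, spaced across the span with a 20 mm gap after the −x post and between neighbouring pickets, with 28 mm left before the +x post.


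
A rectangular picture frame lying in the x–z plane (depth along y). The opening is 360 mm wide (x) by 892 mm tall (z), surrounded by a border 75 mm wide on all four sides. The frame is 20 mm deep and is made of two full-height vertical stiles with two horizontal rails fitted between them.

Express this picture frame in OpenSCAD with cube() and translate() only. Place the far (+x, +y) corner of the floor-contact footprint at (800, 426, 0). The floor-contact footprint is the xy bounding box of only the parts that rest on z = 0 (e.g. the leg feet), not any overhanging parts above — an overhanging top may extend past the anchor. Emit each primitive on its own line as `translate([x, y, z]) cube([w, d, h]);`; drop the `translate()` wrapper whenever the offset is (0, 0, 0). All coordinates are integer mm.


translate([290, 406, 0]) cube([75, 20, 1042]);
translate([725, 406, 0]) cube([75, 20, 1042]);
translate([365, 406, 0]) cube([360, 20, 75]);
translate([365, 406, 967]) cube([360, 20, 75]);


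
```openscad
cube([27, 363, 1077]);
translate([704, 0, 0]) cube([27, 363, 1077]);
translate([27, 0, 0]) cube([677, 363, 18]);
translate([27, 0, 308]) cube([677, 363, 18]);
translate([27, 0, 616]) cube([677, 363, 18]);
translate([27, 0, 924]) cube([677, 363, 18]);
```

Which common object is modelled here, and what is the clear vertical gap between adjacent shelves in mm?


A bookshelf. The clear shelf gap is 290 mm.

Two tall side panels with 4 horizontal boards between them — a bookshelf. The first two shelf undersides are at z = 0 and z = 308; with shelf thickness 18, the clear gap is 308 − 0 − 18 = 290 mm.


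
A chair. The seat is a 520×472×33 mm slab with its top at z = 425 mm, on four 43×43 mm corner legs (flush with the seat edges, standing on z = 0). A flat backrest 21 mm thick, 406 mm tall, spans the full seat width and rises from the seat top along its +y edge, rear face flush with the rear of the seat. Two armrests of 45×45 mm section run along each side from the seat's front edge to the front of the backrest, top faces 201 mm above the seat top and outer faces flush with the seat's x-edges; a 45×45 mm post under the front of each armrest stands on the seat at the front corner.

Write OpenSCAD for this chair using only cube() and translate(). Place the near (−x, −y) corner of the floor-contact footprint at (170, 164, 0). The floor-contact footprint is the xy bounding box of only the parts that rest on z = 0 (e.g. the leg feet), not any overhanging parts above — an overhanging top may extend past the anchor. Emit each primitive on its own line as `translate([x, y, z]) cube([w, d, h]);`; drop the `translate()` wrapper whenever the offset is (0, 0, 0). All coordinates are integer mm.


// leg_h = 425 - 33 = 392
// arm post h = 201 - 45 = 156
translate([170, 164, 392]) cube([520, 472, 33]);
translate([170, 164, 0]) cube([43, 43, 392]);
translate([647, 164, 0]) cube([43, 43, 392]);
translate([170, 593, 0]) cube([43, 43, 392]);
translate([647, 593, 0]) cube([43, 43, 392]);
translate([170, 615, 425]) cube([520, 21, 406]);
translate([170, 164, 581]) cube([45, 451, 45]);
translate([645, 164, 581]) cube([45, 451, 45]);
translate([170, 164, 425]) cube([45, 45, 156]);
translate([645, 164, 425]) cube([45, 45, 156]);


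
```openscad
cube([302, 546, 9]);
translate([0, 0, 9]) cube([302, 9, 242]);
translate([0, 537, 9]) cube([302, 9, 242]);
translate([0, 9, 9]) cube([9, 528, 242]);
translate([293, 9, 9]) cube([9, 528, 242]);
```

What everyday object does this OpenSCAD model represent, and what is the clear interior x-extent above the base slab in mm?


An open box. The internal width is 284 mm.

A 302×546 base slab with four walls standing on it — an open box. The base is 302 mm wide and the walls are 9 mm thick, so the internal width is 302 − 2 × 9 = 284 mm.


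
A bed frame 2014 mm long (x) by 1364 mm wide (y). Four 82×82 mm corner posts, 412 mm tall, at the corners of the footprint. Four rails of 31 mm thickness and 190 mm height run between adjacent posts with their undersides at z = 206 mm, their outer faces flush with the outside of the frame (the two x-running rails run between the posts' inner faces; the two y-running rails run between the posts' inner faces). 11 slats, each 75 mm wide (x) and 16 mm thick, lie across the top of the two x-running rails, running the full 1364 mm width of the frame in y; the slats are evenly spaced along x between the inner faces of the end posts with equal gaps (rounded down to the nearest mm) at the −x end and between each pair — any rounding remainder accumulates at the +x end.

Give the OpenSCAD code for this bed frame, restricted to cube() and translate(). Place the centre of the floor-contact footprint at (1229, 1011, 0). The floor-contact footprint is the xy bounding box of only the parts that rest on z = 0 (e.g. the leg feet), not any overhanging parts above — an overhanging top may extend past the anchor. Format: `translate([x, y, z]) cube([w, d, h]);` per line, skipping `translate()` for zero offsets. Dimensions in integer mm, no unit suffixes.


// slat z = rail_z + rail_h = 206 + 190 = 396
// slat gap = ⌊(1850 − 11·75) / 12⌋ = 85
translate([222, 329, 0]) cube([82, 82, 412]);
translate([222, 1611, 0]) cube([82, 82, 412]);
translate([2154, 329, 0]) cube([82, 82, 412]);
translate([2154, 1611, 0]) cube([82, 82, 412]);
translate([304, 329, 206]) cube([1850, 31, 190]);
translate([304, 1662, 206]) cube([1850, 31, 190]);
translate([222, 411, 206]) cube([31, 1200, 190]);
translate([2205, 411, 206]) cube([31, 1200, 190]);
translate([389, 329, 396]) cube([75, 1364, 16]);
translate([549, 329, 396]) cube([75, 1364, 16]);
translate([709, 329, 396]) cube([75, 1364, 16]);
translate([869, 329, 396]) cube([75, 1364, 16]);
translate([1029, 329, 396]) cube([75, 1364, 16]);
translate([1189, 329, 396]) cube([75, 1364, 16]);
translate([1349, 329, 396]) cube([75, 1364, 16]);
translate([1509, 329, 396]) cube([75, 1364, 16]);
translate([1669, 329, 396]) cube([75, 1364, 16]);
translate([1829, 329, 396]) cube([75, 1364, 16]);
translate([1989, 329, 396]) cube([75, 1364, 16]);


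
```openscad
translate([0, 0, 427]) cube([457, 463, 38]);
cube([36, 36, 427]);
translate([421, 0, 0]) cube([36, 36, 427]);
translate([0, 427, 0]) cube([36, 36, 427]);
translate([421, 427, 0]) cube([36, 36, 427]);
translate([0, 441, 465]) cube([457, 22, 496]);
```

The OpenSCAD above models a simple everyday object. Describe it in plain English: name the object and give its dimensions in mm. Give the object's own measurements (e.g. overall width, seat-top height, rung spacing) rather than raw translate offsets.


A chair. The seat is a 457×463×38 mm slab with its top at z = 465 mm, on four 36×36 mm corner legs (flush with the seat edges, standing on z = 0). A flat backrest 22 mm thick, 496 mm tall, spans the full seat width and rises from the seat top along its +y edge, rear face flush with the rear of the seat.


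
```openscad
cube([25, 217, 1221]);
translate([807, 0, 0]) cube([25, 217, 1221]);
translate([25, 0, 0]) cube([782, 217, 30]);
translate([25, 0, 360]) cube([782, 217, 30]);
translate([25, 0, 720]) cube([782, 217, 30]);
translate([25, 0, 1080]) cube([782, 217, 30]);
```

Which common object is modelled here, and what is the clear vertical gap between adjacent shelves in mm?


A bookshelf. The clear shelf gap is 330 mm.

Two tall side panels with 4 horizontal boards between them — a bookshelf. The first two shelf undersides are at z = 0 and z = 360; with shelf thickness 30, the clear gap is 360 − 0 − 30 = 330 mm.


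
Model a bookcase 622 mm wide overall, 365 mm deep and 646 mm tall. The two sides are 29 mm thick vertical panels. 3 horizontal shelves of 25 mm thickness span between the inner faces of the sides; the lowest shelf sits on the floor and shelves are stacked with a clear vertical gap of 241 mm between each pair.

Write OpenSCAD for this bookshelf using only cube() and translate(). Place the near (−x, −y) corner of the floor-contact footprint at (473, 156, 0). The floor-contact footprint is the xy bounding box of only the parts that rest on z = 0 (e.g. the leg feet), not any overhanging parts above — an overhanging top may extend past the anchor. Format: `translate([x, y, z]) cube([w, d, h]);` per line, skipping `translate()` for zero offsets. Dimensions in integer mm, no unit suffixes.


translate([473, 156, 0]) cube([29, 365, 646]);
translate([1066, 156, 0]) cube([29, 365, 646]);
translate([502, 156, 0]) cube([564, 365, 25]);
translate([502, 156, 266]) cube([564, 365, 25]);
translate([502, 156, 532]) cube([564, 365, 25]);


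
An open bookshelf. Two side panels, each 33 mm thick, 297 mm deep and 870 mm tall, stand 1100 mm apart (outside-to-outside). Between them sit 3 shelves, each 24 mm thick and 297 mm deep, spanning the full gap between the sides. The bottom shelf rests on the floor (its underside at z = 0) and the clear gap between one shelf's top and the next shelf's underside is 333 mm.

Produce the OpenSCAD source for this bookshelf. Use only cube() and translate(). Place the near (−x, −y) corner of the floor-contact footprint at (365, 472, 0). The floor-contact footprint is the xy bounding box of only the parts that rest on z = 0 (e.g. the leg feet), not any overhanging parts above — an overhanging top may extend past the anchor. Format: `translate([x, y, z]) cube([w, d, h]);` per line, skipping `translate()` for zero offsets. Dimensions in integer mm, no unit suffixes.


translate([365, 472, 0]) cube([33, 297, 870]);
translate([1432, 472, 0]) cube([33, 297, 870]);
translate([398, 472, 0]) cube([1034, 297, 24]);
translate([398, 472, 357]) cube([1034, 297, 24]);
translate([398, 472, 714]) cube([1034, 297, 24]);


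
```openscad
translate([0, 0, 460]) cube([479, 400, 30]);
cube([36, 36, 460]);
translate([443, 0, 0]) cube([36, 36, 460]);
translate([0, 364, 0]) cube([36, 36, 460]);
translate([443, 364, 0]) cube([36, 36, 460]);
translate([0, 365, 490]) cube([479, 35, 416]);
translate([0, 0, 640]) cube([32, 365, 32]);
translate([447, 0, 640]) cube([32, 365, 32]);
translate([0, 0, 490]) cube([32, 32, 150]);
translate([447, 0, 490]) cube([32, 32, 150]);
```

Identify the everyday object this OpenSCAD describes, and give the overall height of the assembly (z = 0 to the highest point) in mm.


A chair. The overall height is 906 mm.

A slab on four corner posts with a tall panel at the back — a chair. The seat slab sits at z = 460 with thickness 30, and the 416 mm backrest starts at the seat top, so the overall height is 460 + 30 + 416 = 906 mm.


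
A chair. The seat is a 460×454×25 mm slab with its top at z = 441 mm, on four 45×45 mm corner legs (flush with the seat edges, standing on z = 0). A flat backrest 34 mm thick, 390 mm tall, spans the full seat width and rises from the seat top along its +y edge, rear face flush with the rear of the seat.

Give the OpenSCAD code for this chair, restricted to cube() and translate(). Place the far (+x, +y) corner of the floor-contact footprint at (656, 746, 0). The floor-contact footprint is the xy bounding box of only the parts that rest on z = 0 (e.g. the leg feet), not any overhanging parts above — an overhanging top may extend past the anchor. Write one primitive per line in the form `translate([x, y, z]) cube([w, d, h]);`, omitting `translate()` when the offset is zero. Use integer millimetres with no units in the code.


translate([196, 292, 416]) cube([460, 454, 25]);
translate([196, 292, 0]) cube([45, 45, 416]);
translate([611, 292, 0]) cube([45, 45, 416]);
translate([196, 701, 0]) cube([45, 45, 416]);
translate([611, 701, 0]) cube([45, 45, 416]);
translate([196, 712, 441]) cube([460, 34, 390]);


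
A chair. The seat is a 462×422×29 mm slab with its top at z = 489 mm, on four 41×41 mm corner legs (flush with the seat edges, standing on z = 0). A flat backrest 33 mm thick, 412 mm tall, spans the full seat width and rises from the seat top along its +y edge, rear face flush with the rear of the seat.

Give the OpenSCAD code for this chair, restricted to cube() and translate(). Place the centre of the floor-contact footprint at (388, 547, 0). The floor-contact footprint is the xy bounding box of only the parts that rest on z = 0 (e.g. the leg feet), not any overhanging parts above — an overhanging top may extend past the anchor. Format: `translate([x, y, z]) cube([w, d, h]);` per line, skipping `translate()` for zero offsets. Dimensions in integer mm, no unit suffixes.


translate([157, 336, 460]) cube([462, 422, 29]);
translate([157, 336, 0]) cube([41, 41, 460]);
translate([578, 336, 0]) cube([41, 41, 460]);
translate([157, 717, 0]) cube([41, 41, 460]);
translate([578, 717, 0]) cube([41, 41, 460]);
translate([157, 725, 489]) cube([462, 33, 412]);


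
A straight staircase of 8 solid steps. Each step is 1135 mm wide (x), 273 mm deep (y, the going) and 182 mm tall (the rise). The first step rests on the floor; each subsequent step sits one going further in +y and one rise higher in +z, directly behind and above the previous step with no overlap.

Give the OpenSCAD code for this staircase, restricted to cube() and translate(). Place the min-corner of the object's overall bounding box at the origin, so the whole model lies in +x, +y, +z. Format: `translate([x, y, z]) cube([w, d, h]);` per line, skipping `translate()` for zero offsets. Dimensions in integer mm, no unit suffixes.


cube([1135, 273, 182]);
translate([0, 273, 182]) cube([1135, 273, 182]);
translate([0, 546, 364]) cube([1135, 273, 182]);
translate([0, 819, 546]) cube([1135, 273, 182]);
translate([0, 1092, 728]) cube([1135, 273, 182]);
translate([0, 1365, 910]) cube([1135, 273, 182]);
translate([0, 1638, 1092]) cube([1135, 273, 182]);
translate([0, 1911, 1274]) cube([1135, 273, 182]);


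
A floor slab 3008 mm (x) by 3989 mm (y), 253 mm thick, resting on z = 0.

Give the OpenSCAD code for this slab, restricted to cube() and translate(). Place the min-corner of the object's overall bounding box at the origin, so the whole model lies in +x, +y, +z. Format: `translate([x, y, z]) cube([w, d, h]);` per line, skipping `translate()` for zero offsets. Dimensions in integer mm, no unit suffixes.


cube([3008, 3989, 253]);


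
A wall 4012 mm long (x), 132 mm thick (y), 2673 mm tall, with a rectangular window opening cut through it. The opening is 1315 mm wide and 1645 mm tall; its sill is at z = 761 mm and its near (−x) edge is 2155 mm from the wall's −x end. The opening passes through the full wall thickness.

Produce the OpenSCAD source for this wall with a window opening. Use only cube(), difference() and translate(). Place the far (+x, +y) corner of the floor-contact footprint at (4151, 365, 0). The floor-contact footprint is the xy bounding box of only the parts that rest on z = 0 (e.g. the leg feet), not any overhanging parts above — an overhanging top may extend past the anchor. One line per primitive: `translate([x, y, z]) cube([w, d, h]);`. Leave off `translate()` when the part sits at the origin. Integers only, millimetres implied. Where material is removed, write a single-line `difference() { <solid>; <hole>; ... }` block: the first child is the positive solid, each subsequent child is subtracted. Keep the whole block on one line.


difference() { translate([139, 233, 0]) cube([4012, 132, 2673]); translate([2294, 233, 761]) cube([1315, 132, 1645]); }


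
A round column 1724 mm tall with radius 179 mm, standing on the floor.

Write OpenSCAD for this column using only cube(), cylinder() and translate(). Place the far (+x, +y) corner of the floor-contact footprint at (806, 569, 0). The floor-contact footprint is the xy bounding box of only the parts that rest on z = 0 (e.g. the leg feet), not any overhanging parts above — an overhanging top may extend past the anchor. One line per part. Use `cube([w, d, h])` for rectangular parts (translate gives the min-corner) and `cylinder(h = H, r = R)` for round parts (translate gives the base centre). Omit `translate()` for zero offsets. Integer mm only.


translate([627, 390, 0]) cylinder(h = 1724, r = 179);


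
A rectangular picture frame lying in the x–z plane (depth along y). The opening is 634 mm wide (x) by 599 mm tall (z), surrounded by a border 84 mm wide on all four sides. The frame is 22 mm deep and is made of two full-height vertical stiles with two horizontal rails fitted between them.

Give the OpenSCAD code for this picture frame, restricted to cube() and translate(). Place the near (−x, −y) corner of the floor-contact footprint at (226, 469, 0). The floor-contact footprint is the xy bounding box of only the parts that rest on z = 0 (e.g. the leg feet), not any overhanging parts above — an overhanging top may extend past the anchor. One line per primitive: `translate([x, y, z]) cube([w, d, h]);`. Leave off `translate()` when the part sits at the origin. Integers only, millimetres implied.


translate([226, 469, 0]) cube([84, 22, 767]);
translate([944, 469, 0]) cube([84, 22, 767]);
translate([310, 469, 0]) cube([634, 22, 84]);
translate([310, 469, 683]) cube([634, 22, 84]);


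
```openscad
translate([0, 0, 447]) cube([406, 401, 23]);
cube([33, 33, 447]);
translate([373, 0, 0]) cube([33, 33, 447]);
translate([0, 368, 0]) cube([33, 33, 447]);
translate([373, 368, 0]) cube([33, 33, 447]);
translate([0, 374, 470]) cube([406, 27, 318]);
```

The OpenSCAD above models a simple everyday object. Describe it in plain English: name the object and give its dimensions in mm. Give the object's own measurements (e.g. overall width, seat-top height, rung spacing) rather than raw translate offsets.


A chair. The seat is a 406×401×23 mm slab with its top at z = 470 mm, on four 33×33 mm corner legs (flush with the seat edges, standing on z = 0). A flat backrest 27 mm thick, 318 mm tall, spans the full seat width and rises from the seat top along its +y edge, rear face flush with the rear of the seat.


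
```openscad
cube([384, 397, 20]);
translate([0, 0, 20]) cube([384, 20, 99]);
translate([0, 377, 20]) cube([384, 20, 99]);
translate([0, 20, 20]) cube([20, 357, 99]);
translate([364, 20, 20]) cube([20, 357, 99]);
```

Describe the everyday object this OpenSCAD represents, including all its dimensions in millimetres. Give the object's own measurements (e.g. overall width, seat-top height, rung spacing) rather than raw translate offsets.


An open-topped rectangular box: outside dimensions 384×397×119 mm, with a uniform wall and base thickness of 20 mm. The base is a full 384×397 slab on the floor; four walls sit on top of the base. The front and back walls (the −y and +y sides) span the full width; the two side walls fit between them.


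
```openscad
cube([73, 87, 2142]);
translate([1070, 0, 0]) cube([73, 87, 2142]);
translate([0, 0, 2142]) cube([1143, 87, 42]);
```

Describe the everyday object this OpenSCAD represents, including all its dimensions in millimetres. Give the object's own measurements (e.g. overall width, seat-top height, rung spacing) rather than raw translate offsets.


A door frame. The clear opening is 997 mm wide and 2142 mm high. Two 73 mm wide jambs, 87 mm deep, stand either side of the opening from the floor to the top of the opening. A 42 mm thick head sits across the top of both jambs, spanning the full outside width of the frame.


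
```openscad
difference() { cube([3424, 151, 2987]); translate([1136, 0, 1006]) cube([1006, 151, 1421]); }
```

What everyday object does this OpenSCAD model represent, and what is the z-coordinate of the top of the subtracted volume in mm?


A wall with a window opening. The window head height is 2427 mm.

A wall with a rectangular opening subtracted — a window. Sill at z = 1006, opening 1421 mm tall, so the head is at 1006 + 1421 = 2427 mm.


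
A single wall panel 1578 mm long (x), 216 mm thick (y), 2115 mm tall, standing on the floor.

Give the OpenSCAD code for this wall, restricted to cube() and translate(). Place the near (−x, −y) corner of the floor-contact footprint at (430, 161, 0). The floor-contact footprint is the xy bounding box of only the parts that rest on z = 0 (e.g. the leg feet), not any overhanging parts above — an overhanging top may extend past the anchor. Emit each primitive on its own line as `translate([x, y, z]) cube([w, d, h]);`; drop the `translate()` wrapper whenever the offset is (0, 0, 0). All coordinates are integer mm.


translate([430, 161, 0]) cube([1578, 216, 2115]);


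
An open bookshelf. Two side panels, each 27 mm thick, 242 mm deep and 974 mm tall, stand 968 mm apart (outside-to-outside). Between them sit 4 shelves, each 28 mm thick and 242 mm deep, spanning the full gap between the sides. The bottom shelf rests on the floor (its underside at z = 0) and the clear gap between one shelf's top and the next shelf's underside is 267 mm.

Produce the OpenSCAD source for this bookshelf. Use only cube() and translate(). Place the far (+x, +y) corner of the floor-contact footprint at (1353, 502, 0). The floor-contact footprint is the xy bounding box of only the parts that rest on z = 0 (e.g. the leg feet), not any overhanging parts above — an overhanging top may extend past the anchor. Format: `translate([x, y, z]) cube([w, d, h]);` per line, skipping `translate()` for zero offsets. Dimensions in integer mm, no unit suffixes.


translate([385, 260, 0]) cube([27, 242, 974]);
translate([1326, 260, 0]) cube([27, 242, 974]);
translate([412, 260, 0]) cube([914, 242, 28]);
translate([412, 260, 295]) cube([914, 242, 28]);
translate([412, 260, 590]) cube([914, 242, 28]);
translate([412, 260, 885]) cube([914, 242, 28]);


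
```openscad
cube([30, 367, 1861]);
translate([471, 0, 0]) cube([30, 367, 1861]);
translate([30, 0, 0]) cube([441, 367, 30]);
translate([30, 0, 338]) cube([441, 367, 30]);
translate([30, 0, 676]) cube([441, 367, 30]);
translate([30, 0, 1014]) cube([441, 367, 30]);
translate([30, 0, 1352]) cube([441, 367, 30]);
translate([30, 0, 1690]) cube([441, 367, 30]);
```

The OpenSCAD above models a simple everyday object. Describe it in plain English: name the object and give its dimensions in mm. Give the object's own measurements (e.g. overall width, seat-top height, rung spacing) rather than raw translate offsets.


An open bookshelf. Two side panels, each 30 mm thick, 367 mm deep and 1861 mm tall, stand 501 mm apart (outside-to-outside). Between them sit 6 shelves, each 30 mm thick and 367 mm deep, spanning the full gap between the sides. The bottom shelf rests on the floor (its underside at z = 0) and the clear gap between one shelf's top and the next shelf's underside is 308 mm.


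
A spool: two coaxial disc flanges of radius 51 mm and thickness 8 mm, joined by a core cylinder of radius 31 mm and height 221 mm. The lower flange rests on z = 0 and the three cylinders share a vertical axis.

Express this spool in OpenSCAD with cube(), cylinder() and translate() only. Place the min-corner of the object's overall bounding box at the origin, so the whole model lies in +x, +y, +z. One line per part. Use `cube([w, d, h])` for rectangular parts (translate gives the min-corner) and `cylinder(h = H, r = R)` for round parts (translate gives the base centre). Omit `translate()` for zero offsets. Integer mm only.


translate([51, 51, 0]) cylinder(h = 8, r = 51);
translate([51, 51, 8]) cylinder(h = 221, r = 31);
translate([51, 51, 229]) cylinder(h = 8, r = 51);


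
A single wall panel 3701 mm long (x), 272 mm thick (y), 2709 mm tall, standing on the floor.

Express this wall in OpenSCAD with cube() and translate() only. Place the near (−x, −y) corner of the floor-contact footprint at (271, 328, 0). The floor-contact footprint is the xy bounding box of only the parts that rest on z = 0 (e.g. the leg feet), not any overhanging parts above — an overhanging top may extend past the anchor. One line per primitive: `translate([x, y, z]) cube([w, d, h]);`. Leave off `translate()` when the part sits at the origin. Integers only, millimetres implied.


translate([271, 328, 0]) cube([3701, 272, 2709]);


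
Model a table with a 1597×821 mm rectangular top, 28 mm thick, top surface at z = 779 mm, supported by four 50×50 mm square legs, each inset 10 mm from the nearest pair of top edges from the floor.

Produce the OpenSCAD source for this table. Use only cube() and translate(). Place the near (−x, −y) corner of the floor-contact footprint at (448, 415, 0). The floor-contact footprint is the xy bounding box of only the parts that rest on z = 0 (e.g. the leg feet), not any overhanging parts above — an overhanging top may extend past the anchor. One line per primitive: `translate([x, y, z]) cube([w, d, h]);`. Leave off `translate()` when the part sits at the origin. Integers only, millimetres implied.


// leg_h = 779 - 28 = 751
translate([438, 405, 751]) cube([1597, 821, 28]);
translate([448, 415, 0]) cube([50, 50, 751]);
translate([1975, 415, 0]) cube([50, 50, 751]);
translate([448, 1166, 0]) cube([50, 50, 751]);
translate([1975, 1166, 0]) cube([50, 50, 751]);


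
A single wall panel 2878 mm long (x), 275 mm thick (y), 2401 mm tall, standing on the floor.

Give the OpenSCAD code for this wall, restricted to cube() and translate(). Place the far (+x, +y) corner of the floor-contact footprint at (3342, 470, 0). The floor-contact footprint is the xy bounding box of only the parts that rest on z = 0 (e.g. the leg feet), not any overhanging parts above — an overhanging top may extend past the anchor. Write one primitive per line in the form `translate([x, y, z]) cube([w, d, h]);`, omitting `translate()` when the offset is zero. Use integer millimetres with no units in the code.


translate([464, 195, 0]) cube([2878, 275, 2401]);


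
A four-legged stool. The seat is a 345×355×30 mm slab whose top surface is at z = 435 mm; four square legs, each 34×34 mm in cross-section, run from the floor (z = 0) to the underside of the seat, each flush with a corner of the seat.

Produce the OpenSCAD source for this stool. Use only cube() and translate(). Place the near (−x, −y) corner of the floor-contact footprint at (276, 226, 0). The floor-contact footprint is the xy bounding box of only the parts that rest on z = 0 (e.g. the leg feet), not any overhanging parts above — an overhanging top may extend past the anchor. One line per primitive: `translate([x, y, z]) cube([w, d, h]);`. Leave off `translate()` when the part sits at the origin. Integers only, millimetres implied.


// leg_h = 435 - 30 = 405
translate([276, 226, 405]) cube([345, 355, 30]);
translate([276, 226, 0]) cube([34, 34, 405]);
translate([587, 226, 0]) cube([34, 34, 405]);
translate([276, 547, 0]) cube([34, 34, 405]);
translate([587, 547, 0]) cube([34, 34, 405]);


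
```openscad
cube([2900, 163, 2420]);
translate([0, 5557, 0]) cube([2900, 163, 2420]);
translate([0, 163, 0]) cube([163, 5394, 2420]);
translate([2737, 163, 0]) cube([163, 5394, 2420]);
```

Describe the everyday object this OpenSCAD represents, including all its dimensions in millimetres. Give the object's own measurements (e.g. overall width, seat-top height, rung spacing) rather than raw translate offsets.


The wall frame of a small rectangular building: four walls, each 2420 mm tall and 163 mm thick, enclosing a footprint 2900 mm (x) by 5720 mm (y) outside-to-outside, with no floor or roof. The front and back walls (the −y and +y sides) span the full width; the two side walls fit between them.


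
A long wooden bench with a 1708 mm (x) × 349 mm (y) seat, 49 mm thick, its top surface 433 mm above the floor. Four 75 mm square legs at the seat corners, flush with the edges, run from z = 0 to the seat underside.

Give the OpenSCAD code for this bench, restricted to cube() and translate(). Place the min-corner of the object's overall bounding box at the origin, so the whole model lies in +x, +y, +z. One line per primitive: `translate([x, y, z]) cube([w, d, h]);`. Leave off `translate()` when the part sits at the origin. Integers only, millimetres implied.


translate([0, 0, 384]) cube([1708, 349, 49]);
cube([75, 75, 384]);
translate([0, 274, 0]) cube([75, 75, 384]);
translate([1633, 0, 0]) cube([75, 75, 384]);
translate([1633, 274, 0]) cube([75, 75, 384]);


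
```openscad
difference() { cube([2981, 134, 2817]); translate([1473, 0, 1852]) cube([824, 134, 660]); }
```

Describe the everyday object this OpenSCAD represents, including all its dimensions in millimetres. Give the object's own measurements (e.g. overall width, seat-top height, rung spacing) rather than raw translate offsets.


A wall 2981 mm long (x), 134 mm thick (y), 2817 mm tall, with a rectangular window opening cut through it. The opening is 824 mm wide and 660 mm tall; its sill is at z = 1852 mm and its near (−x) edge is 1473 mm from the wall's −x end. The opening passes through the full wall thickness.


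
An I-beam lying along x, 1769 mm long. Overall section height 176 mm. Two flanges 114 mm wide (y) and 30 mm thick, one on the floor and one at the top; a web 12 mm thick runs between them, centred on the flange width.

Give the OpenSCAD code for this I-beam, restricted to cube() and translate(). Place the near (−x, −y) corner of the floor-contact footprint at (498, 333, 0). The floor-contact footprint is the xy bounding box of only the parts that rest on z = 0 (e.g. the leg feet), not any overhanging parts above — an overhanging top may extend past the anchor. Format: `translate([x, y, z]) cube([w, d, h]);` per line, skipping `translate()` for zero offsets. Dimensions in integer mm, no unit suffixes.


translate([498, 333, 0]) cube([1769, 114, 30]);
translate([498, 384, 30]) cube([1769, 12, 116]);
translate([498, 333, 146]) cube([1769, 114, 30]);


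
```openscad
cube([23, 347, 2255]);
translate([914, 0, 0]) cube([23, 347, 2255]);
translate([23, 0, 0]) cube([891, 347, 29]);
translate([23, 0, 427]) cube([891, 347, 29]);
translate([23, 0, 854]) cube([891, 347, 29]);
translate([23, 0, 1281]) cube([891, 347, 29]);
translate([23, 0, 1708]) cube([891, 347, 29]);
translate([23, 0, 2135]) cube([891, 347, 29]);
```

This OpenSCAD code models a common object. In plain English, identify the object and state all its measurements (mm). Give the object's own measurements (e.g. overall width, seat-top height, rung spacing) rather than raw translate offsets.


An open bookshelf. Two side panels, each 23 mm thick, 347 mm deep and 2255 mm tall, stand 937 mm apart (outside-to-outside). Between them sit 6 shelves, each 29 mm thick and 347 mm deep, spanning the full gap between the sides. The bottom shelf rests on the floor (its underside at z = 0) and the clear gap between one shelf's top and the next shelf's underside is 398 mm.
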